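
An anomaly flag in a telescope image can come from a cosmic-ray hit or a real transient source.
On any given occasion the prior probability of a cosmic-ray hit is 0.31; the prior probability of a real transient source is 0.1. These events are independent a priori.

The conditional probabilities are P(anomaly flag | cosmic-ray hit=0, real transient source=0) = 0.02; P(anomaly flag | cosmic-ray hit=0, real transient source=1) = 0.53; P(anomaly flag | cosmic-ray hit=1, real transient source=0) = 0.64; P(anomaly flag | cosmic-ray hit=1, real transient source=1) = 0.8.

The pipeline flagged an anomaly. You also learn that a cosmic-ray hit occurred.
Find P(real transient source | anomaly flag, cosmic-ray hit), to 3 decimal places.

P(real transient source | anomaly flag, cosmic-ray hit) ≈ 0.122

By total probability over both values of real transient source:
  P(anomaly flag | cosmic-ray hit) = 0.64×0.9 + 0.8×0.1
        = 0.576000 + 0.080000 = 0.656000
The terms with real transient source present sum to 0.080000, so
  P(real transient source | anomaly flag, cosmic-ray hit) = 0.080000 / 0.656000 ≈ 0.122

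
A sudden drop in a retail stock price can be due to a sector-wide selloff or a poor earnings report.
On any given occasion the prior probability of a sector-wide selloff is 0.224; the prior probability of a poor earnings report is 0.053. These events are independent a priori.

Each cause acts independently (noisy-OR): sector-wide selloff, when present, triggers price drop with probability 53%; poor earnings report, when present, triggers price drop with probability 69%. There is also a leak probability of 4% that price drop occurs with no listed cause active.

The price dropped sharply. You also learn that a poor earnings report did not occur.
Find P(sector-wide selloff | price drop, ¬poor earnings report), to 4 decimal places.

P(sector-wide selloff | price drop, ¬poor earnings report) ≈ 0.7984

Under noisy-OR, P(price drop | causes) = 1 − (1−0.04)·∏(1−qᵢ) over the active causes.
By total probability over both values of sector-wide selloff:
  P(price drop | ¬poor earnings report) = 0.04*0.776 + 0.5488*0.224
        = 0.031040 + 0.122931 = 0.153971
The terms with sector-wide selloff present sum to 0.122931, so
  P(sector-wide selloff | price drop, ¬poor earnings report) = 0.122931 / 0.153971 ≈ 0.7984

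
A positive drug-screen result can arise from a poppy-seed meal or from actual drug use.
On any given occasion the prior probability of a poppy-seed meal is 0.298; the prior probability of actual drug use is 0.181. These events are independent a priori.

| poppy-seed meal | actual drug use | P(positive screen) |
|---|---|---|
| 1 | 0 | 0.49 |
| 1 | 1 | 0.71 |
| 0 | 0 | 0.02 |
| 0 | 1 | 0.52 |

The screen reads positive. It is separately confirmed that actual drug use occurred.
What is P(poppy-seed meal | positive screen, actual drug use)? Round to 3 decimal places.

For the numerator, keep only poppy-seed meal=true terms: 0.71*0.298 = 0.211580
Denominator P(positive screen | actual drug use): 0.52*0.702 + 0.71*0.298 = 0.576620
Posterior = 0.211580 / 0.576620 ≈ 0.367

P(poppy-seed meal | positive screen, actual drug use) ≈ 0.367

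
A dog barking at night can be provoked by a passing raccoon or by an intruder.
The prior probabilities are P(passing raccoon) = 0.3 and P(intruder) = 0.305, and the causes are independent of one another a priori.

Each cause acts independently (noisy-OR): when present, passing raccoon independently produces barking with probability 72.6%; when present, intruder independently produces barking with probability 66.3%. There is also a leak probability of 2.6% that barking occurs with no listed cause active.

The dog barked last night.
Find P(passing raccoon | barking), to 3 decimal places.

Under noisy-OR, P(barking | causes) = 1 − (1−0.026)·∏(1−qᵢ) over the active causes.
Sum P(barking|·) weighted by the priors over the 4 (passing raccoon, intruder) configurations:
  P(barking) = 0.026·0.7·0.695 + 0.671762·0.7·0.305 + 0.733124·0.3·0.695 + 0.910063·0.3·0.305
        = 0.012649 + 0.143421 + 0.152856 + 0.083271 = 0.392197
Keeping only the passing raccoon-present terms gives 0.236127, so
  P(passing raccoon | barking) = 0.236127 / 0.392197 ≈ 0.602

P(passing raccoon | barking) ≈ 0.602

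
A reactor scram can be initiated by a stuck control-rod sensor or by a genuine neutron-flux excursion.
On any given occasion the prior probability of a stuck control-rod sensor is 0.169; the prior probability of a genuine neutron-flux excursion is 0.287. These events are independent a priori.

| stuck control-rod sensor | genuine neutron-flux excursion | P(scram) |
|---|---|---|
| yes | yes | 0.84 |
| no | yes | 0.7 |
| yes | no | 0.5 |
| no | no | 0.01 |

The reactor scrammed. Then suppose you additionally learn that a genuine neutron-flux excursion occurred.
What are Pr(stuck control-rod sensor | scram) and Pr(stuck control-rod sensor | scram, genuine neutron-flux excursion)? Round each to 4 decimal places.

Pr(stuck control-rod sensor | scram) ≈ 0.3688; Pr(stuck control-rod sensor | scram, genuine neutron-flux excursion) ≈ 0.1962

Weight on stuck control-rod sensor=true, given the evidence: 0.060249 + 0.040743 = 0.100992
Normalizer over all consistent configurations: 0.01·0.831·0.713 + 0.7·0.831·0.287 + 0.5·0.169·0.713 + 0.84·0.169·0.287 = 0.273865
Posterior = 0.100992 / 0.273865 ≈ 0.3688

Now condition on the additional information:
P(scram | genuine neutron-flux excursion) = 0.7*0.831 + 0.84*0.169 = 0.581700 + 0.141960 = 0.723660
The stuck control-rod sensor-present share is 0.84*0.169 = 0.141960.
Hence the posterior is 0.141960/0.723660 ≈ 0.1962.
— genuine neutron-flux excursion explains away the evidence for stuck control-rod sensor.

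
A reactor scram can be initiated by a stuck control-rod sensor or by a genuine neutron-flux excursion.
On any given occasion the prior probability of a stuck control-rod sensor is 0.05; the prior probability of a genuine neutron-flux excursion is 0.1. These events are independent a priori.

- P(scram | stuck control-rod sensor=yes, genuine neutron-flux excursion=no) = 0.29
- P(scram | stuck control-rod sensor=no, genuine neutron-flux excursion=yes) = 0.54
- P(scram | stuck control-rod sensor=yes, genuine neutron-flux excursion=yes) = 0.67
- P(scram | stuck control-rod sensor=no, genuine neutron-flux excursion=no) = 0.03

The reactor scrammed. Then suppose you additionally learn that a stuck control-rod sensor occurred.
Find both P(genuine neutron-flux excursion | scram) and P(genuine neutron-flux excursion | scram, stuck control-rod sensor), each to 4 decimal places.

Weight on genuine neutron-flux excursion=true, given the evidence: 0.051300 + 0.003350 = 0.054650
The normalizing constant is 0.03×0.95×0.9 + 0.54×0.95×0.1 + 0.29×0.05×0.9 + 0.67×0.05×0.1 = 0.093350
P(genuine neutron-flux excursion | scram) = 0.054650/0.093350 ≈ 0.5854

Now also conditioning on stuck control-rod sensor=true:
P(scram | stuck control-rod sensor) = 0.29*0.9 + 0.67*0.1 = 0.261000 + 0.067000 = 0.328000
Restricting to configurations with genuine neutron-flux excursion present: 0.67*0.1 = 0.067000.
Hence the posterior is 0.067000/0.328000 ≈ 0.2043.

P(genuine neutron-flux excursion | scram) ≈ 0.5854; P(genuine neutron-flux excursion | scram, stuck control-rod sensor) ≈ 0.2043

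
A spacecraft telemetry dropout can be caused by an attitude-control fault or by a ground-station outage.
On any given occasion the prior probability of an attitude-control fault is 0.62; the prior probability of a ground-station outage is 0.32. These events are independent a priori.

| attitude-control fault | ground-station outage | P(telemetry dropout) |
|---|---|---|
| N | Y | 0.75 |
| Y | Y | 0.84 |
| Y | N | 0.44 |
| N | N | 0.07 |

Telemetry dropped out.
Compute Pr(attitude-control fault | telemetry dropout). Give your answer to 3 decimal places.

Pr(attitude-control fault | telemetry dropout) ≈ 0.763

P(telemetry dropout) = 0.07*0.38*0.68 + 0.75*0.38*0.32 + 0.44*0.62*0.68 + 0.84*0.62*0.32 = 0.018088 + 0.091200 + 0.185504 + 0.166656 = 0.461448
Restricting to configurations with attitude-control fault present: 0.185504 + 0.166656 = 0.352160.
Hence the posterior is 0.352160/0.461448 ≈ 0.763.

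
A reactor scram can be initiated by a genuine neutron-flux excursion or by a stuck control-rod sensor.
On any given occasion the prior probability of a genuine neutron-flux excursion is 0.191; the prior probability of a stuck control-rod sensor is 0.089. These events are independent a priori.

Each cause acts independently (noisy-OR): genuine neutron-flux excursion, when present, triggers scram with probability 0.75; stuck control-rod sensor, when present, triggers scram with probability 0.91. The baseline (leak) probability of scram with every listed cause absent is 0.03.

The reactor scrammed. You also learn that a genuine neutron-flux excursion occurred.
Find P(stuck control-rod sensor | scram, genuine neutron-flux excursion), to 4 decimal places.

Under noisy-OR, P(scram | causes) = 1 − (1−0.03)·∏(1−qᵢ) over the active causes.
By total probability over both values of stuck control-rod sensor:
  P(scram | genuine neutron-flux excursion) = 0.7575*0.911 + 0.978175*0.089
        = 0.690082 + 0.087058 = 0.777140
Configurations with stuck control-rod sensor contribute 0.087058, so
  P(stuck control-rod sensor | scram, genuine neutron-flux excursion) = 0.087058 / 0.777140 ≈ 0.1120

P(stuck control-rod sensor | scram, genuine neutron-flux excursion) ≈ 0.1120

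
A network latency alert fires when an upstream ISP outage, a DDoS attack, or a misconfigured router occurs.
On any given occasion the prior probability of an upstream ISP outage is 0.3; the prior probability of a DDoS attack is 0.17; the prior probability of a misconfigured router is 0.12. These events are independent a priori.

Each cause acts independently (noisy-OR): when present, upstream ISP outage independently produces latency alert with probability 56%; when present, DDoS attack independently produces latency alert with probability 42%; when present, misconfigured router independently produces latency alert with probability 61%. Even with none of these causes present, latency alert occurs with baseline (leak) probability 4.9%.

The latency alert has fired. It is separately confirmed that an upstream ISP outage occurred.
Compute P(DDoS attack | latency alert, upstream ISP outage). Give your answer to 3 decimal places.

P(DDoS attack | latency alert, upstream ISP outage) ≈ 0.206

Under noisy-OR, P(latency alert | causes) = 1 − (1−0.049)·∏(1−qᵢ) over the active causes.
P(latency alert | upstream ISP outage) = 0.58156·0.83·0.88 + 0.836808·0.83·0.12 + 0.757305·0.17·0.88 + 0.905349·0.17·0.12 = 0.424771 + 0.083346 + 0.113293 + 0.018469 = 0.639879
Restricting to configurations with DDoS attack present: 0.113293 + 0.018469 = 0.131762.
So P(DDoS attack | latency alert, upstream ISP outage) = 0.131762/0.639879 ≈ 0.206.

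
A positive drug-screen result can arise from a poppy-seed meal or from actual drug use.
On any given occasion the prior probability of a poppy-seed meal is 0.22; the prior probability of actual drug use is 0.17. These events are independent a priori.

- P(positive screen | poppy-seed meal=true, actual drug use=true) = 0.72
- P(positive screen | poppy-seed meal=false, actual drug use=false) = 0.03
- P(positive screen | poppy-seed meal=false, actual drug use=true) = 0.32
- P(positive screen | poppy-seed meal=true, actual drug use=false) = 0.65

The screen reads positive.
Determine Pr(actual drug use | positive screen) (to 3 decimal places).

Pr(actual drug use | positive screen) ≈ 0.334

By total probability over the 4 (poppy-seed meal, actual drug use) configurations:
  P(positive screen) = 0.03·0.78·0.83 + 0.32·0.78·0.17 + 0.65·0.22·0.83 + 0.72·0.22·0.17
        = 0.019422 + 0.042432 + 0.118690 + 0.026928 = 0.207472
Configurations with actual drug use contribute 0.069360, so
  P(actual drug use | positive screen) = 0.069360 / 0.207472 ≈ 0.334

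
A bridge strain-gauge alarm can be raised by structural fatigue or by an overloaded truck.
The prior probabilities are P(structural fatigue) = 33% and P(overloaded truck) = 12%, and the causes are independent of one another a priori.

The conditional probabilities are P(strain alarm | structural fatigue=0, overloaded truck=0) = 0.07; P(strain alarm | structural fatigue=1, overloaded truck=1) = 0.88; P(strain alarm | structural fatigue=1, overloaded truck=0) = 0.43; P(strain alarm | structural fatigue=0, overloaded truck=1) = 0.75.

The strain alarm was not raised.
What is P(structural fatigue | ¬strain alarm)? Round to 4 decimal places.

P(structural fatigue | ¬strain alarm) ≈ 0.2305

Weight on structural fatigue=true, given the evidence: 0.165528 + 0.004752 = 0.170280
Normalizer over all consistent configurations: 0.93·0.67·0.88 + 0.25·0.67·0.12 + 0.57·0.33·0.88 + 0.12·0.33·0.12 = 0.738708
P(structural fatigue | ¬strain alarm) = 0.170280/0.738708 ≈ 0.2305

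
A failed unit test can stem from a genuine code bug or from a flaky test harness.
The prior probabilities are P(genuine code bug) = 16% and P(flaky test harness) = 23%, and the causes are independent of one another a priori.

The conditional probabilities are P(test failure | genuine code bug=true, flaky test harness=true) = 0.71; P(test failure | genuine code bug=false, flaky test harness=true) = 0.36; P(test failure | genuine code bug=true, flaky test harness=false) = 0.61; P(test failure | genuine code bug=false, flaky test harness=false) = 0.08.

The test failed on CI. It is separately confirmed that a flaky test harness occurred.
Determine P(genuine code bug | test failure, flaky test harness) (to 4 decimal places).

P(genuine code bug | test failure, flaky test harness) ≈ 0.2731

By total probability over both values of genuine code bug:
  P(test failure | flaky test harness) = 0.36×0.84 + 0.71×0.16
        = 0.302400 + 0.113600 = 0.416000
Configurations with genuine code bug contribute 0.113600, so
  P(genuine code bug | test failure, flaky test harness) = 0.113600 / 0.416000 ≈ 0.2731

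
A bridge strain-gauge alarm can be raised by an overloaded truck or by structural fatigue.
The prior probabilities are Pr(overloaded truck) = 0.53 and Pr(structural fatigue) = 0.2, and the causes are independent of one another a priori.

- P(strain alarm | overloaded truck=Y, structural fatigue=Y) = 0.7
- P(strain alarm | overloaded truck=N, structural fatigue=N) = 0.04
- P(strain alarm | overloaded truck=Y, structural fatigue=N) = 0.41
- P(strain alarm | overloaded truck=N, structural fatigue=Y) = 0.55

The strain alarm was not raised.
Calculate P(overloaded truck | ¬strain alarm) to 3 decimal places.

Numerator (weight on configurations with overloaded truck): 0.250160 + 0.031800 = 0.281960
The normalizing constant is 0.96×0.47×0.8 + 0.45×0.47×0.2 + 0.59×0.53×0.8 + 0.3×0.53×0.2 = 0.685220
P(overloaded truck | ¬strain alarm) = 0.281960/0.685220 ≈ 0.411

P(overloaded truck | ¬strain alarm) ≈ 0.411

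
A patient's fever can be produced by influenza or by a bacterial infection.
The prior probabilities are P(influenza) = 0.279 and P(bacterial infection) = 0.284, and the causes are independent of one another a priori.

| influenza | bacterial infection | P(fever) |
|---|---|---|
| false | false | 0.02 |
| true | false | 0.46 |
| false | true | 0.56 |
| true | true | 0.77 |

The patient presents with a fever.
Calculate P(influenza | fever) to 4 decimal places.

P(influenza | fever) ≈ 0.5502

Numerator (weight on configurations with influenza): 0.091891 + 0.061012 = 0.152903
Normalizer over all consistent configurations: 0.02·0.721·0.716 + 0.56·0.721·0.284 + 0.46·0.279·0.716 + 0.77·0.279·0.284 = 0.277896
P(influenza | fever) = 0.152903/0.277896 ≈ 0.5502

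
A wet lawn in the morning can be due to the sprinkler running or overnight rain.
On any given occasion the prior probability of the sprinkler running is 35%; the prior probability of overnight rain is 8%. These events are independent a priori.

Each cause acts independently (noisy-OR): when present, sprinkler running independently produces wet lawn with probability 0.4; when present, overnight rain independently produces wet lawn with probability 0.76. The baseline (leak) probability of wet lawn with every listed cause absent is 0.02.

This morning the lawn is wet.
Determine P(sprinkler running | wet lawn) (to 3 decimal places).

P(sprinkler running | wet lawn) ≈ 0.752

Under noisy-OR, P(wet lawn | causes) = 1 − (1−0.02)·∏(1−qᵢ) over the active causes.
By total probability over the 4 (sprinkler running, overnight rain) configurations:
  P(wet lawn) = 0.02·0.65·0.92 + 0.7648·0.65·0.08 + 0.412·0.35·0.92 + 0.85888·0.35·0.08
        = 0.011960 + 0.039770 + 0.132664 + 0.024049 = 0.208443
Keeping only the sprinkler running-present terms gives 0.156713, so
  P(sprinkler running | wet lawn) = 0.156713 / 0.208443 ≈ 0.752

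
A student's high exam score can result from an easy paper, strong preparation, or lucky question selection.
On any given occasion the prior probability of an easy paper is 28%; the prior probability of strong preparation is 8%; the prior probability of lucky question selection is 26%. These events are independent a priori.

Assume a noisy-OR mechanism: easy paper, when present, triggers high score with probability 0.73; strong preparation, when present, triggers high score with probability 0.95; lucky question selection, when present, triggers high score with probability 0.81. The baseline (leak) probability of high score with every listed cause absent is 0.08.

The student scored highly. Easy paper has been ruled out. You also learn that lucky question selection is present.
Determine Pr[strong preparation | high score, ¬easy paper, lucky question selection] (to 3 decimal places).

Pr[strong preparation | high score, ¬easy paper, lucky question selection] ≈ 0.095

Under noisy-OR, P(high score | causes) = 1 − (1−0.08)·∏(1−qᵢ) over the active causes.
P(high score | ¬easy paper, lucky question selection) = 0.8252*0.92 + 0.99126*0.08 = 0.759184 + 0.079301 = 0.838485
Restricting to configurations with strong preparation present: 0.99126*0.08 = 0.079301.
P(strong preparation | high score, ¬easy paper, lucky question selection) = 0.079301 / 0.838485 ≈ 0.095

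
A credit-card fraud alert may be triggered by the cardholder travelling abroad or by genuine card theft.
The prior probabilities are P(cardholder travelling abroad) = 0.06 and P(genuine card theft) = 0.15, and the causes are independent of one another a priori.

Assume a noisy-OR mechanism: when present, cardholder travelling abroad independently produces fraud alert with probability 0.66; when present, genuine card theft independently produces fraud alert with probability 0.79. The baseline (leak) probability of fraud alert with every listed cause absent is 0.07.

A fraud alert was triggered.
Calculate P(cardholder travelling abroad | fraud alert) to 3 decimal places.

P(cardholder travelling abroad | fraud alert) ≈ 0.203

Under noisy-OR, P(fraud alert | causes) = 1 − (1−0.07)·∏(1−qᵢ) over the active causes.
By total probability over the 4 (cardholder travelling abroad, genuine card theft) configurations:
  P(fraud alert) = 0.07·0.94·0.85 + 0.8047·0.94·0.15 + 0.6838·0.06·0.85 + 0.933598·0.06·0.15
        = 0.055930 + 0.113463 + 0.034874 + 0.008402 = 0.212669
The terms with cardholder travelling abroad present sum to 0.043276, so
  P(cardholder travelling abroad | fraud alert) = 0.043276 / 0.212669 ≈ 0.203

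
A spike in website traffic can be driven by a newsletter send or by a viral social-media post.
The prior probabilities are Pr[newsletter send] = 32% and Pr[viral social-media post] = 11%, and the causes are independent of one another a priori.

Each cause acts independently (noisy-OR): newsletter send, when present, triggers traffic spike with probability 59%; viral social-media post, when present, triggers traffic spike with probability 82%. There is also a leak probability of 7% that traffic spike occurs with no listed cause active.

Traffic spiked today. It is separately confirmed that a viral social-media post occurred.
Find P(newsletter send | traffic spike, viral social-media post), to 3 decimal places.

Under noisy-OR, P(traffic spike | causes) = 1 − (1−0.07)·∏(1−qᵢ) over the active causes.
P(traffic spike | viral social-media post) = 0.8326×0.68 + 0.931366×0.32 = 0.566168 + 0.298037 = 0.864205
The newsletter send-present share is 0.931366×0.32 = 0.298037.
P(newsletter send | traffic spike, viral social-media post) = 0.298037 / 0.864205 ≈ 0.345

P(newsletter send | traffic spike, viral social-media post) ≈ 0.345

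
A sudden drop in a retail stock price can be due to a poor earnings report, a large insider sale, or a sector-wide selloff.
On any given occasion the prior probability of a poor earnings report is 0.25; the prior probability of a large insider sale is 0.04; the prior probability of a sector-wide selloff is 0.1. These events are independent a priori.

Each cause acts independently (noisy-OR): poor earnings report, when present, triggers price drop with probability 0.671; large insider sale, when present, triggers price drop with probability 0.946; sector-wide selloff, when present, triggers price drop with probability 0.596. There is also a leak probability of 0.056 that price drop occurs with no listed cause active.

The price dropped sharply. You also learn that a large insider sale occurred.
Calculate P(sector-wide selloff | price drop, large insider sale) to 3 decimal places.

P(sector-wide selloff | price drop, large insider sale) ≈ 0.102

Under noisy-OR, P(price drop | causes) = 1 − (1−0.056)·∏(1−qᵢ) over the active causes.
P(price drop | large insider sale) = 0.949024·0.75·0.9 + 0.979406·0.75·0.1 + 0.983229·0.25·0.9 + 0.993224·0.25·0.1 = 0.640591 + 0.073455 + 0.221227 + 0.024831 = 0.960104
Restricting to configurations with sector-wide selloff present: 0.073455 + 0.024831 = 0.098286.
So P(sector-wide selloff | price drop, large insider sale) = 0.098286/0.960104 ≈ 0.102.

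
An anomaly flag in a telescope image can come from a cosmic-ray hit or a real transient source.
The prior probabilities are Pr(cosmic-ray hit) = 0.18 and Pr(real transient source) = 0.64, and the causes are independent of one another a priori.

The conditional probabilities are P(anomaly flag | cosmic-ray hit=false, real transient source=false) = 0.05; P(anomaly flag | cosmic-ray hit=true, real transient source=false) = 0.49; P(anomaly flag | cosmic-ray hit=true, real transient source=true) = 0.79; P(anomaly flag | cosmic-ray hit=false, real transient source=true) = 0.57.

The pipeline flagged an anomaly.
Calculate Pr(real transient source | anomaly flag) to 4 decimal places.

Pr(real transient source | anomaly flag) ≈ 0.8935

Weight on real transient source=true, given the evidence: 0.299136 + 0.091008 = 0.390144
Normalizer over all consistent configurations: 0.05*0.82*0.36 + 0.57*0.82*0.64 + 0.49*0.18*0.36 + 0.79*0.18*0.64 = 0.436656
Posterior = 0.390144 / 0.436656 ≈ 0.8935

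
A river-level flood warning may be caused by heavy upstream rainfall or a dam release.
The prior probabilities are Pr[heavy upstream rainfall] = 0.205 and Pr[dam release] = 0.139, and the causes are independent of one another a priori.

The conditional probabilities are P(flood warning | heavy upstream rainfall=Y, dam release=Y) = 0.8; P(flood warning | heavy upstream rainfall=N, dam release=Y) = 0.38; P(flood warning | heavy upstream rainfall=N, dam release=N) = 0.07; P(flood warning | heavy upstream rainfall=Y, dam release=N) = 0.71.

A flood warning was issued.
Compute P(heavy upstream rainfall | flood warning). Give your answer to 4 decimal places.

P(heavy upstream rainfall | flood warning) ≈ 0.6223

For the numerator, keep only heavy upstream rainfall=true terms: 0.125319 + 0.022796 = 0.148115
The normalizing constant is 0.07·0.795·0.861 + 0.38·0.795·0.139 + 0.71·0.205·0.861 + 0.8·0.205·0.139 = 0.238022
Posterior = 0.148115 / 0.238022 ≈ 0.6223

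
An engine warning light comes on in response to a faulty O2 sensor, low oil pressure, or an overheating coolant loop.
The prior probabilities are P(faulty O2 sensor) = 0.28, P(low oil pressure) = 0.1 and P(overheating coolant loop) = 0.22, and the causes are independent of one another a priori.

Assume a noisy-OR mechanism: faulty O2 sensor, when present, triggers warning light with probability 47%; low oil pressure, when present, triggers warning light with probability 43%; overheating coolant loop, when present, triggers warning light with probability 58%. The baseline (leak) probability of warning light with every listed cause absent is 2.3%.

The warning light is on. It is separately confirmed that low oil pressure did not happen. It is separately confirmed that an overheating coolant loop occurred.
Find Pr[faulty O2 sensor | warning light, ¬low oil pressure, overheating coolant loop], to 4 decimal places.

Pr[faulty O2 sensor | warning light, ¬low oil pressure, overheating coolant loop] ≈ 0.3404

Under noisy-OR, P(warning light | causes) = 1 − (1−0.023)·∏(1−qᵢ) over the active causes.
Enumerate both values of faulty O2 sensor and weight by the priors:
  P(warning light | ¬low oil pressure, overheating coolant loop) = 0.58966*0.72 + 0.78252*0.28
        = 0.424555 + 0.219106 = 0.643661
The terms with faulty O2 sensor present sum to 0.219106, so
  P(faulty O2 sensor | warning light, ¬low oil pressure, overheating coolant loop) = 0.219106 / 0.643661 ≈ 0.3404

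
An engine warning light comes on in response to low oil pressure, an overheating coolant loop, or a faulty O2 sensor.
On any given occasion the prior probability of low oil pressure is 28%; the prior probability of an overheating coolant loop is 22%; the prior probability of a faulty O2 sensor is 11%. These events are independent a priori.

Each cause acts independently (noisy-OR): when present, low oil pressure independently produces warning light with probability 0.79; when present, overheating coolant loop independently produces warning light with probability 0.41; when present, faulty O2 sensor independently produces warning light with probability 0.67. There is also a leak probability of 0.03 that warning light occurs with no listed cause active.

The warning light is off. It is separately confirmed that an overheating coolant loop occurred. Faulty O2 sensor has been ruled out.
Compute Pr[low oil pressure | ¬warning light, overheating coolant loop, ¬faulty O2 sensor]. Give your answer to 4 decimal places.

Under noisy-OR, P(warning light | causes) = 1 − (1−0.03)·∏(1−qᵢ) over the active causes.
P(¬warning light | overheating coolant loop, ¬faulty O2 sensor) = 0.5723*0.72 + 0.120183*0.28 = 0.412056 + 0.033651 = 0.445707
Of this, 0.033651 comes from 0.120183*0.28 (the low oil pressure=true cases).
Hence the posterior is 0.033651/0.445707 ≈ 0.0755.

Pr[low oil pressure | ¬warning light, overheating coolant loop, ¬faulty O2 sensor] ≈ 0.0755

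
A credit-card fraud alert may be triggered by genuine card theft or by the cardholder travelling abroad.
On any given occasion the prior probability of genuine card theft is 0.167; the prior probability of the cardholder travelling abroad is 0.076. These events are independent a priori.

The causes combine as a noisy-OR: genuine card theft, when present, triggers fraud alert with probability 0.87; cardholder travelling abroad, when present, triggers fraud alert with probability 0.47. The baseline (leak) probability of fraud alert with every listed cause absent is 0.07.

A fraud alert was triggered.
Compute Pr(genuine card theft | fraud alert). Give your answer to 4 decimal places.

Pr(genuine card theft | fraud alert) ≈ 0.6318

Under noisy-OR, P(fraud alert | causes) = 1 − (1−0.07)·∏(1−qᵢ) over the active causes.
Numerator (weight on configurations with genuine card theft): 0.135652 + 0.011879 = 0.147531
Denominator P(fraud alert): 0.07*0.833*0.924 + 0.5071*0.833*0.076 + 0.8791*0.167*0.924 + 0.935923*0.167*0.076 = 0.233512
P(genuine card theft | fraud alert) = 0.147531/0.233512 ≈ 0.6318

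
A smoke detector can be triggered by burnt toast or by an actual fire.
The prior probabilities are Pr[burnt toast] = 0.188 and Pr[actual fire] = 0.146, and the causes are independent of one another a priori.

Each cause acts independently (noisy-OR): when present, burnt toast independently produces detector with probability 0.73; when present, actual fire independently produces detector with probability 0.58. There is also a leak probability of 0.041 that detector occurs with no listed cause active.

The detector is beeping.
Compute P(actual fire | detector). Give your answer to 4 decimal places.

P(actual fire | detector) ≈ 0.3926

Under noisy-OR, P(detector | causes) = 1 − (1−0.041)·∏(1−qᵢ) over the active causes.
For the numerator, keep only actual fire=true terms: 0.070802 + 0.024463 = 0.095265
Normalizer over all consistent configurations: 0.041×0.812×0.854 + 0.59722×0.812×0.146 + 0.74107×0.188×0.854 + 0.891249×0.188×0.146 = 0.242676
Posterior = 0.095265 / 0.242676 ≈ 0.3926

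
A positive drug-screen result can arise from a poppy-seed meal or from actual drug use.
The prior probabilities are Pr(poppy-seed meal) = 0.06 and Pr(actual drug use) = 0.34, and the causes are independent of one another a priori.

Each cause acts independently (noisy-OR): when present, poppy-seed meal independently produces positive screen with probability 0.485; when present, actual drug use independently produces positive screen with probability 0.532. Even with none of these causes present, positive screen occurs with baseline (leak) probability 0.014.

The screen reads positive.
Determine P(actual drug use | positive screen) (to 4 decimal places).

Under noisy-OR, P(positive screen | causes) = 1 − (1−0.014)·∏(1−qᵢ) over the active causes.
P(positive screen) = 0.014*0.94*0.66 + 0.538552*0.94*0.34 + 0.49221*0.06*0.66 + 0.762354*0.06*0.34 = 0.008686 + 0.172121 + 0.019492 + 0.015552 = 0.215851
Of this, 0.187673 comes from 0.172121 + 0.015552 (the actual drug use=true cases).
P(actual drug use | positive screen) = 0.187673 / 0.215851 ≈ 0.8695

P(actual drug use | positive screen) ≈ 0.8695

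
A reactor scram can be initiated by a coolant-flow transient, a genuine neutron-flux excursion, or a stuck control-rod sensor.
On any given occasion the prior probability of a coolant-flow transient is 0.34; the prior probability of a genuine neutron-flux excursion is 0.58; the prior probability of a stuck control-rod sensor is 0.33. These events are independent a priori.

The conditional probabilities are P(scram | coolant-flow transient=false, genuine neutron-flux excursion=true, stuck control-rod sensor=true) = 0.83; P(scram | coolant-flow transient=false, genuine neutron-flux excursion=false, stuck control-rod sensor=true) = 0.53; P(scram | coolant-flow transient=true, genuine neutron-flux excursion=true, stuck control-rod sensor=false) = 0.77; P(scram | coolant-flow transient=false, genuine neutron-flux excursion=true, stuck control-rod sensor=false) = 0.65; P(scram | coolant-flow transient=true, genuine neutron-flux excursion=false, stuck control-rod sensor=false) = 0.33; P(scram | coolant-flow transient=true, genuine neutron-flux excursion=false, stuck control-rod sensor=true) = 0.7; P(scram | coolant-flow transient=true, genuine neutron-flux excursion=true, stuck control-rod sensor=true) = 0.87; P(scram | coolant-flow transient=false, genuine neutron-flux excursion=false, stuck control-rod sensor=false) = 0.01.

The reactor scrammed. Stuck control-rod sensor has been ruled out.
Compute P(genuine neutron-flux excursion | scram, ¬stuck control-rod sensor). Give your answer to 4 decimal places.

P(genuine neutron-flux excursion | scram, ¬stuck control-rod sensor) ≈ 0.8893

Sum P(scram|·) weighted by the priors over the 4 (coolant-flow transient, genuine neutron-flux excursion) configurations:
  P(scram | ¬stuck control-rod sensor) = 0.01×0.66×0.42 + 0.65×0.66×0.58 + 0.33×0.34×0.42 + 0.77×0.34×0.58
        = 0.002772 + 0.248820 + 0.047124 + 0.151844 = 0.450560
The terms with genuine neutron-flux excursion present sum to 0.400664, so
  P(genuine neutron-flux excursion | scram, ¬stuck control-rod sensor) = 0.400664 / 0.450560 ≈ 0.8893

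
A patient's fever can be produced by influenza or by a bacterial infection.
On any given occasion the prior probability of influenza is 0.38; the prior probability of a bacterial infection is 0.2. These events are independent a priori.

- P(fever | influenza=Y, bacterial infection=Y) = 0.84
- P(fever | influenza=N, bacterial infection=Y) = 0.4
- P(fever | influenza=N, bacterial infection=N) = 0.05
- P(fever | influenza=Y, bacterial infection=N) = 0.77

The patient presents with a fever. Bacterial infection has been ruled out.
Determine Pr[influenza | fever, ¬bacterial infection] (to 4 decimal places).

P(fever | ¬bacterial infection) = 0.05*0.62 + 0.77*0.38 = 0.031000 + 0.292600 = 0.323600
The influenza-present share is 0.77*0.38 = 0.292600.
So P(influenza | fever, ¬bacterial infection) = 0.292600/0.323600 ≈ 0.9042.

Pr[influenza | fever, ¬bacterial infection] ≈ 0.9042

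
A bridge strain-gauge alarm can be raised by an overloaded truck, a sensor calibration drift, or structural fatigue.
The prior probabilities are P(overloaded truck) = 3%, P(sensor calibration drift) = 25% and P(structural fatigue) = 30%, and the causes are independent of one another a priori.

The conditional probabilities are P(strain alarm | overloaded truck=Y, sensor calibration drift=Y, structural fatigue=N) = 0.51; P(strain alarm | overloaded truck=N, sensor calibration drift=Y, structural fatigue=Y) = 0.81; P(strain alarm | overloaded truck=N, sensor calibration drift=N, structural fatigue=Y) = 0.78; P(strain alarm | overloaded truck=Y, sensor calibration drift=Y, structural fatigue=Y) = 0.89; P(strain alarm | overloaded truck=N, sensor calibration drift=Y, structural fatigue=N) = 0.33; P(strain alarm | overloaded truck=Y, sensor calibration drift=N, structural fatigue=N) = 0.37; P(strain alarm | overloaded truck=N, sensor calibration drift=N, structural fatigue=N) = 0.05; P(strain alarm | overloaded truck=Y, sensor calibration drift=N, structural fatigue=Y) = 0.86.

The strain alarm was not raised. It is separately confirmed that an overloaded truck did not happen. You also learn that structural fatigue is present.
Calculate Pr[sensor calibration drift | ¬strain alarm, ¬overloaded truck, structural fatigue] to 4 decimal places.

Pr[sensor calibration drift | ¬strain alarm, ¬overloaded truck, structural fatigue] ≈ 0.2235

For the numerator, keep only sensor calibration drift=true terms: 0.19*0.25 = 0.047500
The normalizing constant is 0.22*0.75 + 0.19*0.25 = 0.212500
Posterior = 0.047500 / 0.212500 ≈ 0.2235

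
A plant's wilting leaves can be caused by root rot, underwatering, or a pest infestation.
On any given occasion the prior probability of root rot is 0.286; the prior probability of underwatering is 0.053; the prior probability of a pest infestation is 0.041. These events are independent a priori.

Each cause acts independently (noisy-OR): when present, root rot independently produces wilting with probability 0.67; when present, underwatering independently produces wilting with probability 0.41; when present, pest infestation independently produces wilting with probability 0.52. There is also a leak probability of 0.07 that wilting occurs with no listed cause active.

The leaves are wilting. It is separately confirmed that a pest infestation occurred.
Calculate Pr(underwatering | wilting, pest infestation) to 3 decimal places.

Pr(underwatering | wilting, pest infestation) ≈ 0.064

Under noisy-OR, P(wilting | causes) = 1 − (1−0.07)·∏(1−qᵢ) over the active causes.
Enumerate the 4 (root rot, underwatering) configurations and weight by the priors:
  P(wilting | pest infestation) = 0.5536*0.714*0.947 + 0.736624*0.714*0.053 + 0.852688*0.286*0.947 + 0.913086*0.286*0.053
        = 0.374321 + 0.027875 + 0.230944 + 0.013841 = 0.646981
The terms with underwatering present sum to 0.041716, so
  P(underwatering | wilting, pest infestation) = 0.041716 / 0.646981 ≈ 0.064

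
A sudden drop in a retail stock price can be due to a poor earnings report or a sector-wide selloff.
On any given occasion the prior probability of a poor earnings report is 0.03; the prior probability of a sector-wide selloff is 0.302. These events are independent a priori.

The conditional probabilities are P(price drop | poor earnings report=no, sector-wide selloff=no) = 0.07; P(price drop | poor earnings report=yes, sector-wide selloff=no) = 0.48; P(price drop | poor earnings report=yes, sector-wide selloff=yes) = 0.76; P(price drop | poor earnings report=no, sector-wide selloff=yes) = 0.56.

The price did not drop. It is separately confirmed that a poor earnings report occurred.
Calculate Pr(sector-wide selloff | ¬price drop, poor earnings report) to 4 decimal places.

Pr(sector-wide selloff | ¬price drop, poor earnings report) ≈ 0.1665

Numerator (weight on configurations with sector-wide selloff): 0.24×0.302 = 0.072480
The normalizing constant is 0.52×0.698 + 0.24×0.302 = 0.435440
P(sector-wide selloff | ¬price drop, poor earnings report) = 0.072480/0.435440 ≈ 0.1665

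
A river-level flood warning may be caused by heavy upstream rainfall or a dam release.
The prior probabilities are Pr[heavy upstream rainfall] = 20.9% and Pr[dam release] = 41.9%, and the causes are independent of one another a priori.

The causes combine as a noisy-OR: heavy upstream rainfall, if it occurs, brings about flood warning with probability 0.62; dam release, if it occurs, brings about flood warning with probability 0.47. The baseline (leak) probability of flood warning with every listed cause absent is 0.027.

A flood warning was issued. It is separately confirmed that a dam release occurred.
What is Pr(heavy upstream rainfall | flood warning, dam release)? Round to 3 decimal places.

Pr(heavy upstream rainfall | flood warning, dam release) ≈ 0.305

Under noisy-OR, P(flood warning | causes) = 1 − (1−0.027)·∏(1−qᵢ) over the active causes.
For the numerator, keep only heavy upstream rainfall=true terms: 0.804038*0.209 = 0.168044
The normalizing constant is 0.48431*0.791 + 0.804038*0.209 = 0.551133
Posterior = 0.168044 / 0.551133 ≈ 0.305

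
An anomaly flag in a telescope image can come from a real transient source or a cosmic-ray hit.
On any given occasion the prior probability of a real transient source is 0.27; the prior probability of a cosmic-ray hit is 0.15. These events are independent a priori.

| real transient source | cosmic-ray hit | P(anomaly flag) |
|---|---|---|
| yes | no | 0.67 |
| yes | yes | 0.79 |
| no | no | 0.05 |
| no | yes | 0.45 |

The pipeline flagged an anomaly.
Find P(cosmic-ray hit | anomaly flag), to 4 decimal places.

P(anomaly flag) = 0.05*0.73*0.85 + 0.45*0.73*0.15 + 0.67*0.27*0.85 + 0.79*0.27*0.15 = 0.031025 + 0.049275 + 0.153765 + 0.031995 = 0.266060
The cosmic-ray hit-present share is 0.049275 + 0.031995 = 0.081270.
P(cosmic-ray hit | anomaly flag) = 0.081270 / 0.266060 ≈ 0.3055

P(cosmic-ray hit | anomaly flag) ≈ 0.3055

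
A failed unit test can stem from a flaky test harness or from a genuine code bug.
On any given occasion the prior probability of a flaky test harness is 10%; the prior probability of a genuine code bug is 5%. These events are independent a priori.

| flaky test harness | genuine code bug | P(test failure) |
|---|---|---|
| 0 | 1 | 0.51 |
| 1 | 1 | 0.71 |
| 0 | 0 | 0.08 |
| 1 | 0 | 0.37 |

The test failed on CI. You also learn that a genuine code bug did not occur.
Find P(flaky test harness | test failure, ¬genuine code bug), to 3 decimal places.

Enumerate both values of flaky test harness and weight by the priors:
  P(test failure | ¬genuine code bug) = 0.08·0.9 + 0.37·0.1
        = 0.072000 + 0.037000 = 0.109000
Configurations with flaky test harness contribute 0.037000, so
  P(flaky test harness | test failure, ¬genuine code bug) = 0.037000 / 0.109000 ≈ 0.339

P(flaky test harness | test failure, ¬genuine code bug) ≈ 0.339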